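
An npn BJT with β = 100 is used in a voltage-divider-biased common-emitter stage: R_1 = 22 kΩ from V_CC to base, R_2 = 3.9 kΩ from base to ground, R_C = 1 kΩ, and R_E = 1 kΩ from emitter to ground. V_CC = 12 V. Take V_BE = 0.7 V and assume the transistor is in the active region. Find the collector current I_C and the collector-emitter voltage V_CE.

Thevenize the base divider: V_Th = V_CC·R_2/(R_1+R_2) = 12×3.9/25.9 = 1.81 V, R_Th = R_1‖R_2 = 3.31 kΩ.
Base-emitter loop: V_Th = I_B·R_Th + V_BE + (β+1)I_B·R_E, so I_B = (1.81 − 0.7) / (3.31 + 101×1) = 0.0106 mA.
I_C = β·I_B = 100×0.0106 = 1.06 mA, and I_E = (β+1)I_B = 1.07 mA.
V_CE = V_CC − I_C·R_C − I_E·R_E = 12 − 1.06×1 − 1.07×1 = 9.87 V.
V_CE = 9.87 V > 0.2 V confirms active-region operation.

I_C ≈ 1.1 mA, V_CE ≈ 9.9 V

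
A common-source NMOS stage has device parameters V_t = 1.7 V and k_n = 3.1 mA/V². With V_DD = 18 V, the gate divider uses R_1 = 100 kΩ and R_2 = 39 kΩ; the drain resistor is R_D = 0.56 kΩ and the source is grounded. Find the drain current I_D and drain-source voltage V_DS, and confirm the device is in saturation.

I_D ≈ 17 mA, V_DS ≈ 8.3 V

V_G = V_DD·R_2/(R_1+R_2) = 18×39/139 = 5.05 V. With the source grounded, V_GS = V_G = 5.05 V.
Assume saturation: I_D = (k_n/2)(V_GS − V_t)² = (3.1/2)×(5.05 − 1.7)² = 1.55×3.35² = 17.4 mA.
V_DS = V_DD − I_D·R_D = 18 − 17.4×0.56 = 8.26 V.
Saturation requires V_DS ≥ V_GS − V_t = 3.35 V; 8.26 ≥ 3.35 ✓.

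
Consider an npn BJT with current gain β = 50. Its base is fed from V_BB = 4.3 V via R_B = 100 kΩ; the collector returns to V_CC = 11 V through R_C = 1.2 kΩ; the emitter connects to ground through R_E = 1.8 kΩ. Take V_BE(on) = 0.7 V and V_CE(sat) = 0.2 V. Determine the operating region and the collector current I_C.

Assume active. Base-emitter loop: I_B = (V_BB − V_BE)/(R_B + (β+1)R_E) = (4.3 − 0.7)/(100 + 51×1.8) = 0.0188 mA.
I_C = β·I_B = 50×0.0188 = 0.938 mA.
V_CE = V_CC − I_C·R_C − I_E·R_E = 11 − 0.938×1.2 − 0.957×1.8 = 8.15 V > V_CE(sat), so the active-region assumption holds.

active; I_C ≈ 0.94 mA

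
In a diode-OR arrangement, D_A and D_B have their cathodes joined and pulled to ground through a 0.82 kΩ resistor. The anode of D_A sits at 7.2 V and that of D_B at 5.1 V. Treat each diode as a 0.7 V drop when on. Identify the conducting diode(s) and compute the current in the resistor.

Only D_A conducts; I_R ≈ 7.9 mA

Assume both conduct. Then node N would need to be at both 7.2−0.7 = 6.5 V and 5.1−0.7 = 4.4 V, which is impossible.
Assume only D_A conducts: V_N = 7.2 − 0.7 = 6.5 V, so I_R = 6.5/0.82 = 7.93 mA.
Check D_B: its anode-to-cathode voltage is 5.1 − 6.5 = -1.4 V < 0.7 V, so it is off. The assumption is consistent.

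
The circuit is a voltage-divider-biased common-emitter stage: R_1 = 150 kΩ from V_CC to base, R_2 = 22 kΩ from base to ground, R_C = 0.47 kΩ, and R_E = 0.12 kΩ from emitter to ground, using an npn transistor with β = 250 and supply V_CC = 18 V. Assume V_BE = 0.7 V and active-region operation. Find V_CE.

Thevenize the base divider: V_Th = V_CC·R_2/(R_1+R_2) = 18×22/172 = 2.3 V, R_Th = R_1‖R_2 = 19.2 kΩ.
Base-emitter loop: V_Th = I_B·R_Th + V_BE + (β+1)I_B·R_E, so I_B = (2.3 − 0.7) / (19.2 + 251×0.12) = 0.0325 mA.
I_C = β·I_B = 250×0.0325 = 8.12 mA, and I_E = (β+1)I_B = 8.16 mA.
V_CE = V_CC − I_C·R_C − I_E·R_E = 18 − 8.12×0.47 − 8.16×0.12 = 13.2 V.
V_CE = 13.2 V > 0.2 V confirms active-region operation.

V_CE ≈ 13 V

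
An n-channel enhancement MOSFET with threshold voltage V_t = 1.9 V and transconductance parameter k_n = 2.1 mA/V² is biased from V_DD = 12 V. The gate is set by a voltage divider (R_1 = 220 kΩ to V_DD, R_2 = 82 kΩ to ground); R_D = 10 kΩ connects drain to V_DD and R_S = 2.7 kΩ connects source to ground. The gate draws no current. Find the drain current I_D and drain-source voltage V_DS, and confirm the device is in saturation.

I_D ≈ 0.3 mA, V_DS ≈ 8.1 V

V_G = V_DD·R_2/(R_1+R_2) = 12×82/302 = 3.26 V.
Assume saturation: I_D = (k_n/2)(V_GS − V_t)² with V_GS = V_G − I_D·R_S = 3.26 − 2.7·I_D.
Substituting gives 7.65·I_D² − 8.7·I_D + 1.94 = 0, with roots I_D = 0.304 or 0.833 mA.
The root I_D = 0.833 mA gives V_GS = 1.01 V ≤ V_t, so take I_D = 0.304 mA.
Then V_GS = 2.44 V and V_DS = V_DD − I_D(R_D+R_S) = 12 − 0.304×12.7 = 8.14 V.
Saturation requires V_DS ≥ V_GS − V_t = 0.538 V; 8.14 ≥ 0.538 ✓.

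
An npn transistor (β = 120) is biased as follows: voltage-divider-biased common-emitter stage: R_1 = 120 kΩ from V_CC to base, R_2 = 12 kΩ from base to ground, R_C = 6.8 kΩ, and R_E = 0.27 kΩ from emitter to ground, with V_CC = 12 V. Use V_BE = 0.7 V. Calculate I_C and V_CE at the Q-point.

I_C ≈ 1.1 mA, V_CE ≈ 4.4 V

Thevenize the base divider: V_Th = V_CC·R_2/(R_1+R_2) = 12×12/132 = 1.09 V, R_Th = R_1‖R_2 = 10.9 kΩ.
Base-emitter loop: V_Th = I_B·R_Th + V_BE + (β+1)I_B·R_E, so I_B = (1.09 − 0.7) / (10.9 + 121×0.27) = 0.00897 mA.
I_C = β·I_B = 120×0.00897 = 1.08 mA, and I_E = (β+1)I_B = 1.09 mA.
V_CE = V_CC − I_C·R_C − I_E·R_E = 12 − 1.08×6.8 − 1.09×0.27 = 4.39 V.
V_CE = 4.39 V > 0.2 V confirms active-region operation.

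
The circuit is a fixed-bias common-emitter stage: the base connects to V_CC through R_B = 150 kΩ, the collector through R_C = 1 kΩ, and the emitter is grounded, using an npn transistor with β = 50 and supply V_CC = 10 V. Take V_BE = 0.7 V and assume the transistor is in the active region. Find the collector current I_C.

Base loop: V_CC = I_B·R_B + V_BE, so I_B = (10 − 0.7)/150 kΩ = 0.062 mA.
In the active region I_C = β·I_B = 50 × 0.062 = 3.1 mA.
Collector loop: V_CE = V_CC − I_C·R_C = 10 − 3.1×1 = 6.9 V.
Since V_CE = 6.9 V > V_CE(sat) ≈ 0.2 V, the transistor is in the active region as assumed.

I_C ≈ 3.1 mA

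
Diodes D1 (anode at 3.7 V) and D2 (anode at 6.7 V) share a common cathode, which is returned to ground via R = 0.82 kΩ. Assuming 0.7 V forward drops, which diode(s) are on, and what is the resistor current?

Only D2 conducts; I_R ≈ 7.3 mA

Assume both conduct. Then node N would need to be at both 3.7−0.7 = 3 V and 6.7−0.7 = 6 V, which is impossible.
Assume only D2 conducts: V_N = 6.7 − 0.7 = 6 V, so I_R = 6/0.82 = 7.32 mA.
Check D1: its anode-to-cathode voltage is 3.7 − 6 = -2.3 V < 0.7 V, so it is off. The assumption is consistent.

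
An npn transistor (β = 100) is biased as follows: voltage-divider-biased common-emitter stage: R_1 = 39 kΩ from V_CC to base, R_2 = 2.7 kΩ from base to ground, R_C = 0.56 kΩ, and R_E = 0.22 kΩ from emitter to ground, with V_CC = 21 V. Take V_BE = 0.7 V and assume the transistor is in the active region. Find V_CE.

Thevenize the base divider: V_Th = V_CC·R_2/(R_1+R_2) = 21×2.7/41.7 = 1.36 V, R_Th = R_1‖R_2 = 2.53 kΩ.
Base-emitter loop: V_Th = I_B·R_Th + V_BE + (β+1)I_B·R_E, so I_B = (1.36 − 0.7) / (2.53 + 101×0.22) = 0.0267 mA.
I_C = β·I_B = 100×0.0267 = 2.67 mA, and I_E = (β+1)I_B = 2.69 mA.
V_CE = V_CC − I_C·R_C − I_E·R_E = 21 − 2.67×0.56 − 2.69×0.22 = 18.9 V.
V_CE = 18.9 V > 0.2 V confirms active-region operation.

V_CE ≈ 19 V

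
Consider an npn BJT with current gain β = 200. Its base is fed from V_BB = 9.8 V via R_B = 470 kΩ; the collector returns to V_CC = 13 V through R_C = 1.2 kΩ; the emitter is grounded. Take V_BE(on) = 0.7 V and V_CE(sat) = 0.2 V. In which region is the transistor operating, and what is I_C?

Assume active. Base-emitter loop: I_B = (V_BB − V_BE)/R_B = (9.8 − 0.7)/470 = 0.0194 mA.
I_C = β·I_B = 200×0.0194 = 3.87 mA.
V_CE = V_CC − I_C·R_C = 13 − 3.87×1.2 = 8.35 V > V_CE(sat), so the active-region assumption holds.

active; I_C ≈ 3.9 mA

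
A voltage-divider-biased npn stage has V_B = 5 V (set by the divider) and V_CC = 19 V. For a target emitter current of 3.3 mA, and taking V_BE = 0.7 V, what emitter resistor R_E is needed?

V_E = V_B − V_BE = 5 − 0.7 = 4.3 V.
R_E = V_E / I_E = 4.3 / 3.3 = 1.3 kΩ.

R_E ≈ 1.3 kΩ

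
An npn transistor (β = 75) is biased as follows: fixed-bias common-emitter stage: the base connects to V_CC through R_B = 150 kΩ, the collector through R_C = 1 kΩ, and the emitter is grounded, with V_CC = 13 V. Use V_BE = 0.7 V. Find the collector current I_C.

I_C ≈ 6.2 mA

Base loop: V_CC = I_B·R_B + V_BE, so I_B = (13 − 0.7)/150 kΩ = 0.082 mA.
In the active region I_C = β·I_B = 75 × 0.082 = 6.15 mA.
Collector loop: V_CE = V_CC − I_C·R_C = 13 − 6.15×1 = 6.85 V.
Since V_CE = 6.85 V > V_CE(sat) ≈ 0.2 V, the transistor is in the active region as assumed.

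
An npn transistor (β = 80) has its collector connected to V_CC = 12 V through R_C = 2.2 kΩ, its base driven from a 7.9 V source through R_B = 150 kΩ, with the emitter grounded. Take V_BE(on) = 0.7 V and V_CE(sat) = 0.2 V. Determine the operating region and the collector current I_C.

Assume active. Base-emitter loop: I_B = (V_BB − V_BE)/R_B = (7.9 − 0.7)/150 = 0.048 mA.
I_C = β·I_B = 80×0.048 = 3.84 mA.
V_CE = V_CC − I_C·R_C = 12 − 3.84×2.2 = 3.55 V > V_CE(sat), so the active-region assumption holds.

active; I_C ≈ 3.8 mA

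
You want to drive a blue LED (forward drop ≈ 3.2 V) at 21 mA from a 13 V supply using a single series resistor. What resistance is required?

The resistor drops V_S − V_D = 13 − 3.2 = 9.8 V at 21 mA.
R = 9.8 V / 21 mA = 0.467 kΩ.

R ≈ 0.47 kΩ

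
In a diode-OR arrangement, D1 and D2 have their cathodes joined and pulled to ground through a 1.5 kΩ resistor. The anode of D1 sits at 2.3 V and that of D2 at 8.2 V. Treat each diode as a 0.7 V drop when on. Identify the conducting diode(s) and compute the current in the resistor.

Assume both conduct. Then node N would need to be at both 2.3−0.7 = 1.6 V and 8.2−0.7 = 7.5 V, which is impossible.
Assume only D2 conducts: V_N = 8.2 − 0.7 = 7.5 V, so I_R = 7.5/1.5 = 5 mA.
Check D1: its anode-to-cathode voltage is 2.3 − 7.5 = -5.2 V < 0.7 V, so it is off. The assumption is consistent.

Only D2 conducts; I_R ≈ 5 mA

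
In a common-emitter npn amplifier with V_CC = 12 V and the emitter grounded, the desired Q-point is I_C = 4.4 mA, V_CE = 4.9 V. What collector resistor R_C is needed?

Collector loop: V_CC = I_C·R_C + V_CE.
R_C = (V_CC − V_CE)/I_C = (12 − 4.9)/4.4 = 1.61 kΩ.

R_C ≈ 1.6 kΩ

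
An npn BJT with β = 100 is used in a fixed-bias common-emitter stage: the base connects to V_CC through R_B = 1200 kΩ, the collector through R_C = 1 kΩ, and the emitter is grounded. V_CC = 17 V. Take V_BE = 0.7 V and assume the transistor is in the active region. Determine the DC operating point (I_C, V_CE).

I_C ≈ 1.4 mA, V_CE ≈ 16 V

Base loop: V_CC = I_B·R_B + V_BE, so I_B = (17 − 0.7)/1200 kΩ = 0.0136 mA.
In the active region I_C = β·I_B = 100 × 0.0136 = 1.36 mA.
Collector loop: V_CE = V_CC − I_C·R_C = 17 − 1.36×1 = 15.6 V.
Since V_CE = 15.6 V > V_CE(sat) ≈ 0.2 V, the transistor is in the active region as assumed.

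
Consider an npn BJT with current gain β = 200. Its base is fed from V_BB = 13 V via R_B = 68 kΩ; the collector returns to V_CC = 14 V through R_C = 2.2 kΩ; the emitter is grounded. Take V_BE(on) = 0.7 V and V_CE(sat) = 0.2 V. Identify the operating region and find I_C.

Assume active: I_B = (13 − 0.7)/68 = 0.181 mA, giving I_C = β·I_B = 36.2 mA.
But then V_CE = 14 − 36.2×2.2 = -65.6 V < V_CE(sat) = 0.2 V — impossible in the active region.
So the transistor is saturated. With V_CE = 0.2 V, I_C = (V_CC − 0.2)/R_C = 13.8/2.2 = 6.27 mA.
Check: β·I_B = 36.2 mA > I_C = 6.27 mA, confirming saturation.

saturation; I_C ≈ 6.3 mA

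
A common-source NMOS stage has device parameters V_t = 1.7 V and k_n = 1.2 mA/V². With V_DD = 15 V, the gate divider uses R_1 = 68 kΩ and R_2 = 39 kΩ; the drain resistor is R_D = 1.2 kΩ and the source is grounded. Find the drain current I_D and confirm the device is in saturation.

V_G = V_DD·R_2/(R_1+R_2) = 15×39/107 = 5.47 V. With the source grounded, V_GS = V_G = 5.47 V.
Assume saturation: I_D = (k_n/2)(V_GS − V_t)² = (1.2/2)×(5.47 − 1.7)² = 0.6×3.77² = 8.52 mA.
V_DS = V_DD − I_D·R_D = 15 − 8.52×1.2 = 4.78 V.
Saturation requires V_DS ≥ V_GS − V_t = 3.77 V; 4.78 ≥ 3.77 ✓.

I_D ≈ 8.5 mA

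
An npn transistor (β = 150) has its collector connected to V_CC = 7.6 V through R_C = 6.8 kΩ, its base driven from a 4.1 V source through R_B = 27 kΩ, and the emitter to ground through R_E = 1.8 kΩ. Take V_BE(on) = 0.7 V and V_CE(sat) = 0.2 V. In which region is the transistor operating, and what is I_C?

saturation; I_C ≈ 0.85 mA

Assume active: I_B = (4.1 − 0.7)/(27 + 151×1.8) = 0.0114 mA, I_C = β·I_B = 1.71 mA.
Then V_CE = 7.6 − 1.71×6.8 − 1.72×1.8 = -7.1 V < 0.2 V — the active assumption fails.
Re-solve with V_CE = 0.2 V. KCL at the emitter: V_E/R_E = (V_BB−0.7−V_E)/R_B + (V_CC−0.2−V_E)/R_C, giving V_E = 1.64 V.
I_C = (V_CC − 0.2 − V_E)/R_C = (7.4 − 1.64)/6.8 = 0.847 mA.
Check: I_B = (3.4 − 1.64)/27 = 0.0651 mA, and β·I_B = 9.77 mA > I_C, confirming saturation.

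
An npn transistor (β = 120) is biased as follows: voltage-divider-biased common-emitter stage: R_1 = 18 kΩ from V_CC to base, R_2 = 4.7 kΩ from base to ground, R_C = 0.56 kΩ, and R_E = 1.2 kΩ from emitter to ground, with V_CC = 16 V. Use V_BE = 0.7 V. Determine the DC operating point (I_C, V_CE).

I_C ≈ 2.1 mA, V_CE ≈ 12 V

Thevenize the base divider: V_Th = V_CC·R_2/(R_1+R_2) = 16×4.7/22.7 = 3.31 V, R_Th = R_1‖R_2 = 3.73 kΩ.
Base-emitter loop: V_Th = I_B·R_Th + V_BE + (β+1)I_B·R_E, so I_B = (3.31 − 0.7) / (3.73 + 121×1.2) = 0.0175 mA.
I_C = β·I_B = 120×0.0175 = 2.11 mA, and I_E = (β+1)I_B = 2.12 mA.
V_CE = V_CC − I_C·R_C − I_E·R_E = 16 − 2.11×0.56 − 2.12×1.2 = 12.3 V.
V_CE = 12.3 V > 0.2 V confirms active-region operation.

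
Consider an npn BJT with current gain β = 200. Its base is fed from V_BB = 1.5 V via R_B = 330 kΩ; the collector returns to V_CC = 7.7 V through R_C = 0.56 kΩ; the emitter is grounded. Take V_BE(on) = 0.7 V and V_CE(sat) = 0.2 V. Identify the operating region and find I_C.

active; I_C ≈ 0.48 mA

Assume active. Base-emitter loop: I_B = (V_BB − V_BE)/R_B = (1.5 − 0.7)/330 = 0.00242 mA.
I_C = β·I_B = 200×0.00242 = 0.485 mA.
V_CE = V_CC − I_C·R_C = 7.7 − 0.485×0.56 = 7.43 V > V_CE(sat), so the active-region assumption holds.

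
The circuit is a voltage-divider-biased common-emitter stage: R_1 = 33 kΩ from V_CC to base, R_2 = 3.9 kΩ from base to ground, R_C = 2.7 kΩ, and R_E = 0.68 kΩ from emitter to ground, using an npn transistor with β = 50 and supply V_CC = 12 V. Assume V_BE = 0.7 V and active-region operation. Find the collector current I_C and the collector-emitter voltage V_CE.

I_C ≈ 0.74 mA, V_CE ≈ 9.5 V

Thevenize the base divider: V_Th = V_CC·R_2/(R_1+R_2) = 12×3.9/36.9 = 1.27 V, R_Th = R_1‖R_2 = 3.49 kΩ.
Base-emitter loop: V_Th = I_B·R_Th + V_BE + (β+1)I_B·R_E, so I_B = (1.27 − 0.7) / (3.49 + 51×0.68) = 0.0149 mA.
I_C = β·I_B = 50×0.0149 = 0.744 mA, and I_E = (β+1)I_B = 0.759 mA.
V_CE = V_CC − I_C·R_C − I_E·R_E = 12 − 0.744×2.7 − 0.759×0.68 = 9.47 V.
V_CE = 9.47 V > 0.2 V confirms active-region operation.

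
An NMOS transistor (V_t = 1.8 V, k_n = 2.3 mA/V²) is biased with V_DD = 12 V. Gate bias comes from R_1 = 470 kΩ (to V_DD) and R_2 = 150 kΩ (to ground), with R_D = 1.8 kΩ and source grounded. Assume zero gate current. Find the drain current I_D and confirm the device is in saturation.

V_G = V_DD·R_2/(R_1+R_2) = 12×150/620 = 2.9 V. With the source grounded, V_GS = V_G = 2.9 V.
Assume saturation: I_D = (k_n/2)(V_GS − V_t)² = (2.3/2)×(2.9 − 1.8)² = 1.15×1.1² = 1.4 mA.
V_DS = V_DD − I_D·R_D = 12 − 1.4×1.8 = 9.48 V.
Saturation requires V_DS ≥ V_GS − V_t = 1.1 V; 9.48 ≥ 1.1 ✓.

I_D ≈ 1.4 mA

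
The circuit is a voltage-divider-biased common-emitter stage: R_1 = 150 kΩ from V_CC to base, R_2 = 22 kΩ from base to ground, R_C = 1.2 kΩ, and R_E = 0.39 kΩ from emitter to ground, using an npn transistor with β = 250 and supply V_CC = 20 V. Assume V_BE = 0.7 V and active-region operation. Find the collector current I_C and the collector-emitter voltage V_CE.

I_C ≈ 4 mA, V_CE ≈ 14 V

Thevenize the base divider: V_Th = V_CC·R_2/(R_1+R_2) = 20×22/172 = 2.56 V, R_Th = R_1‖R_2 = 19.2 kΩ.
Base-emitter loop: V_Th = I_B·R_Th + V_BE + (β+1)I_B·R_E, so I_B = (2.56 − 0.7) / (19.2 + 251×0.39) = 0.0159 mA.
I_C = β·I_B = 250×0.0159 = 3.97 mA, and I_E = (β+1)I_B = 3.98 mA.
V_CE = V_CC − I_C·R_C − I_E·R_E = 20 − 3.97×1.2 − 3.98×0.39 = 13.7 V.
V_CE = 13.7 V > 0.2 V confirms active-region operation.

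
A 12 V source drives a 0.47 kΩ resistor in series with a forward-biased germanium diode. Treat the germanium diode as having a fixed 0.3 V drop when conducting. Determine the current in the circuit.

I ≈ 25 mA

KVL around the loop: 12 = V_D + I·R = 0.3 + I × 0.47 kΩ.
So I = (12 − 0.3) / 0.47 kΩ = 11.7 / 0.47 = 24.9 mA.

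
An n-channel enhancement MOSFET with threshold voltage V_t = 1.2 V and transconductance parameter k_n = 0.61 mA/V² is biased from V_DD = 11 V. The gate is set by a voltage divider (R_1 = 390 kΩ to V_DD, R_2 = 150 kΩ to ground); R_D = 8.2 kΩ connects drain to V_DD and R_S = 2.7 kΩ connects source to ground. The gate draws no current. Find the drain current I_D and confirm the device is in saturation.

I_D ≈ 0.31 mA

V_G = V_DD·R_2/(R_1+R_2) = 11×150/540 = 3.06 V.
Assume saturation: I_D = (k_n/2)(V_GS − V_t)² with V_GS = V_G − I_D·R_S = 3.06 − 2.7·I_D.
Substituting gives 2.22·I_D² − 4.06·I_D + 1.05 = 0, with roots I_D = 0.312 or 1.51 mA.
The root I_D = 1.51 mA gives V_GS = -1.03 V ≤ V_t, so take I_D = 0.312 mA.
Then V_GS = 2.21 V and V_DS = V_DD − I_D(R_D+R_S) = 11 − 0.312×10.9 = 7.59 V.
Saturation requires V_DS ≥ V_GS − V_t = 1.01 V; 7.59 ≥ 1.01 ✓.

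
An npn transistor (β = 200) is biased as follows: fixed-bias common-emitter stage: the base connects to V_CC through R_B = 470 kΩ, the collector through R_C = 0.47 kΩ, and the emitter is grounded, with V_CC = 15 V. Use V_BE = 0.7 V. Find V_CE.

V_CE ≈ 12 V

Base loop: V_CC = I_B·R_B + V_BE, so I_B = (15 − 0.7)/470 kΩ = 0.0304 mA.
In the active region I_C = β·I_B = 200 × 0.0304 = 6.09 mA.
Collector loop: V_CE = V_CC − I_C·R_C = 15 − 6.09×0.47 = 12.1 V.
Since V_CE = 12.1 V > V_CE(sat) ≈ 0.2 V, the transistor is in the active region as assumed.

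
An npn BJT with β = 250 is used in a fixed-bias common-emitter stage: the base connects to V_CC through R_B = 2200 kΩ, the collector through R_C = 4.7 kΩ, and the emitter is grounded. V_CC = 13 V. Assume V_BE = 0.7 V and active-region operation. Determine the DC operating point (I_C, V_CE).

Base loop: V_CC = I_B·R_B + V_BE, so I_B = (13 − 0.7)/2200 kΩ = 0.00559 mA.
In the active region I_C = β·I_B = 250 × 0.00559 = 1.4 mA.
Collector loop: V_CE = V_CC − I_C·R_C = 13 − 1.4×4.7 = 6.43 V.
Since V_CE = 6.43 V > V_CE(sat) ≈ 0.2 V, the transistor is in the active region as assumed.

I_C ≈ 1.4 mA, V_CE ≈ 6.4 V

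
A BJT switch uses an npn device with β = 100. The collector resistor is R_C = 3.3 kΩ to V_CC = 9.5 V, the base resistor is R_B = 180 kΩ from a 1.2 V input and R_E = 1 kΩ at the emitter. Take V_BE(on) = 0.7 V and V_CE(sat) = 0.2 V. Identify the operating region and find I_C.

active; I_C ≈ 0.18 mA

Assume active. Base-emitter loop: I_B = (V_BB − V_BE)/(R_B + (β+1)R_E) = (1.2 − 0.7)/(180 + 101×1) = 0.00178 mA.
I_C = β·I_B = 100×0.00178 = 0.178 mA.
V_CE = V_CC − I_C·R_C − I_E·R_E = 9.5 − 0.178×3.3 − 0.18×1 = 8.73 V > V_CE(sat), so the active-region assumption holds.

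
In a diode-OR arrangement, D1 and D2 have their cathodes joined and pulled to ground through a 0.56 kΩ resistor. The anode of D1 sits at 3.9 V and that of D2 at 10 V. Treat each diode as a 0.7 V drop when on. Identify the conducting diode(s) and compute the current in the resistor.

Assume both conduct. Then node N would need to be at both 3.9−0.7 = 3.2 V and 10−0.7 = 9.3 V, which is impossible.
Assume only D2 conducts: V_N = 10 − 0.7 = 9.3 V, so I_R = 9.3/0.56 = 16.6 mA.
Check D1: its anode-to-cathode voltage is 3.9 − 9.3 = -5.4 V < 0.7 V, so it is off. The assumption is consistent.

Only D2 conducts; I_R ≈ 17 mA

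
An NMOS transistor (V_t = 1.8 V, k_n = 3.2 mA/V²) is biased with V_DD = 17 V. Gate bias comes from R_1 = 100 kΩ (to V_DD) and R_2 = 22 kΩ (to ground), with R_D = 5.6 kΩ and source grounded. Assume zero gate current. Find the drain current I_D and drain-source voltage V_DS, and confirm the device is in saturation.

V_G = V_DD·R_2/(R_1+R_2) = 17×22/122 = 3.07 V. With the source grounded, V_GS = V_G = 3.07 V.
Assume saturation: I_D = (k_n/2)(V_GS − V_t)² = (3.2/2)×(3.07 − 1.8)² = 1.6×1.27² = 2.56 mA.
V_DS = V_DD − I_D·R_D = 17 − 2.56×5.6 = 2.65 V.
Saturation requires V_DS ≥ V_GS − V_t = 1.27 V; 2.65 ≥ 1.27 ✓.

I_D ≈ 2.6 mA, V_DS ≈ 2.6 V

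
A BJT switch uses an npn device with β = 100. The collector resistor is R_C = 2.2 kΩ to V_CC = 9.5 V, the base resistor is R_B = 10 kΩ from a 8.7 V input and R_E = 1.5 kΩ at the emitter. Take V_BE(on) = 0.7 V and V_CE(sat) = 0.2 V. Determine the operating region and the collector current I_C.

saturation; I_C ≈ 2.4 mA

Assume active: I_B = (8.7 − 0.7)/(10 + 101×1.5) = 0.0495 mA, I_C = β·I_B = 4.95 mA.
Then V_CE = 9.5 − 4.95×2.2 − 5×1.5 = -8.9 V < 0.2 V — the active assumption fails.
Re-solve with V_CE = 0.2 V. KCL at the emitter: V_E/R_E = (V_BB−0.7−V_E)/R_B + (V_CC−0.2−V_E)/R_C, giving V_E = 4.12 V.
I_C = (V_CC − 0.2 − V_E)/R_C = (9.3 − 4.12)/2.2 = 2.36 mA.
Check: I_B = (8 − 4.12)/10 = 0.388 mA, and β·I_B = 38.8 mA > I_C, confirming saturation.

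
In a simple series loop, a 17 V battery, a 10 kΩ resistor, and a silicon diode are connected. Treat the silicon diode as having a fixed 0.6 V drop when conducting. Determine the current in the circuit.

I ≈ 1.6 mA

KVL around the loop: 17 = V_D + I·R = 0.6 + I × 10 kΩ.
So I = (17 − 0.6) / 10 kΩ = 16.4 / 10 = 1.64 mA.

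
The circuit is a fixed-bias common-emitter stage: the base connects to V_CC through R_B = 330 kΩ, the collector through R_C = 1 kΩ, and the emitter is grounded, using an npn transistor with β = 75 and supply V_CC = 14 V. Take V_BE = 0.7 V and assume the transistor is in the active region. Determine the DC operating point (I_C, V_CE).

Base loop: V_CC = I_B·R_B + V_BE, so I_B = (14 − 0.7)/330 kΩ = 0.0403 mA.
In the active region I_C = β·I_B = 75 × 0.0403 = 3.02 mA.
Collector loop: V_CE = V_CC − I_C·R_C = 14 − 3.02×1 = 11 V.
Since V_CE = 11 V > V_CE(sat) ≈ 0.2 V, the transistor is in the active region as assumed.

I_C ≈ 3 mA, V_CE ≈ 11 V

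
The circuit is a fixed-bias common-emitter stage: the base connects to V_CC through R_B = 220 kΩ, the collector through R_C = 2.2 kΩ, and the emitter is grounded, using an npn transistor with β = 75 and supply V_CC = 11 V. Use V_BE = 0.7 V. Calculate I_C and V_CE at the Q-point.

I_C ≈ 3.5 mA, V_CE ≈ 3.3 V

Base loop: V_CC = I_B·R_B + V_BE, so I_B = (11 − 0.7)/220 kΩ = 0.0468 mA.
In the active region I_C = β·I_B = 75 × 0.0468 = 3.51 mA.
Collector loop: V_CE = V_CC − I_C·R_C = 11 − 3.51×2.2 = 3.27 V.
Since V_CE = 3.27 V > V_CE(sat) ≈ 0.2 V, the transistor is in the active region as assumed.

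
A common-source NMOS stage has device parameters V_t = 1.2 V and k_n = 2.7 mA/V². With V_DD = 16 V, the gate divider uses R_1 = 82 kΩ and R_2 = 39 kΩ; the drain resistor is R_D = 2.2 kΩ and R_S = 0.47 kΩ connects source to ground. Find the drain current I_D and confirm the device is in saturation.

V_G = V_DD·R_2/(R_1+R_2) = 16×39/121 = 5.16 V.
Assume saturation: I_D = (k_n/2)(V_GS − V_t)² with V_GS = V_G − I_D·R_S = 5.16 − 0.47·I_D.
Substituting gives 0.298·I_D² − 6.02·I_D + 21.1 = 0, with roots I_D = 4.52 or 15.7 mA.
The root I_D = 15.7 mA gives V_GS = -2.21 V ≤ V_t, so take I_D = 4.52 mA.
Then V_GS = 3.03 V and V_DS = V_DD − I_D(R_D+R_S) = 16 − 4.52×2.67 = 3.92 V.
Saturation requires V_DS ≥ V_GS − V_t = 1.83 V; 3.92 ≥ 1.83 ✓.

I_D ≈ 4.5 mA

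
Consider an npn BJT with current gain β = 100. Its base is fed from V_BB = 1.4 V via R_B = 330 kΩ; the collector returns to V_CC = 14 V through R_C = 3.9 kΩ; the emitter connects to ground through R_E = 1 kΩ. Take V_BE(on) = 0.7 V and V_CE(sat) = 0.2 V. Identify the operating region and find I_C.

Assume active. Base-emitter loop: I_B = (V_BB − V_BE)/(R_B + (β+1)R_E) = (1.4 − 0.7)/(330 + 101×1) = 0.00162 mA.
I_C = β·I_B = 100×0.00162 = 0.162 mA.
V_CE = V_CC − I_C·R_C − I_E·R_E = 14 − 0.162×3.9 − 0.164×1 = 13.2 V > V_CE(sat), so the active-region assumption holds.

active; I_C ≈ 0.16 mA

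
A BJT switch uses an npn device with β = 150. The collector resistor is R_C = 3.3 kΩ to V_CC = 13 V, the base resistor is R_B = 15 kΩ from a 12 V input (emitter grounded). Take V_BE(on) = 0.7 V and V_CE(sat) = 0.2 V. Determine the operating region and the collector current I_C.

Assume active: I_B = (12 − 0.7)/15 = 0.753 mA, giving I_C = β·I_B = 113 mA.
But then V_CE = 13 − 113×3.3 = -360 V < V_CE(sat) = 0.2 V — impossible in the active region.
So the transistor is saturated. With V_CE = 0.2 V, I_C = (V_CC − 0.2)/R_C = 12.8/3.3 = 3.88 mA.
Check: β·I_B = 113 mA > I_C = 3.88 mA, confirming saturation.

saturation; I_C ≈ 3.9 mA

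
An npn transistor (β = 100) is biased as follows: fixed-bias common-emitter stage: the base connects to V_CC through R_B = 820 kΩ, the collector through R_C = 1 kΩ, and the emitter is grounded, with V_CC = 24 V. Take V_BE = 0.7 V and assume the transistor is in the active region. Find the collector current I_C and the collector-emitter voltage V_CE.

Base loop: V_CC = I_B·R_B + V_BE, so I_B = (24 − 0.7)/820 kΩ = 0.0284 mA.
In the active region I_C = β·I_B = 100 × 0.0284 = 2.84 mA.
Collector loop: V_CE = V_CC − I_C·R_C = 24 − 2.84×1 = 21.2 V.
Since V_CE = 21.2 V > V_CE(sat) ≈ 0.2 V, the transistor is in the active region as assumed.

I_C ≈ 2.8 mA, V_CE ≈ 21 V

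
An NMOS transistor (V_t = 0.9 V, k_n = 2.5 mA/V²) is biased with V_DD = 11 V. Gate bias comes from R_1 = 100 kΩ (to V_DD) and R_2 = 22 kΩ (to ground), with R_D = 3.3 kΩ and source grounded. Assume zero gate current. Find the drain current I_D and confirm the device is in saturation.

I_D ≈ 1.5 mA

V_G = V_DD·R_2/(R_1+R_2) = 11×22/122 = 1.98 V. With the source grounded, V_GS = V_G = 1.98 V.
Assume saturation: I_D = (k_n/2)(V_GS − V_t)² = (2.5/2)×(1.98 − 0.9)² = 1.25×1.08² = 1.47 mA.
V_DS = V_DD − I_D·R_D = 11 − 1.47×3.3 = 6.16 V.
Saturation requires V_DS ≥ V_GS − V_t = 1.08 V; 6.16 ≥ 1.08 ✓.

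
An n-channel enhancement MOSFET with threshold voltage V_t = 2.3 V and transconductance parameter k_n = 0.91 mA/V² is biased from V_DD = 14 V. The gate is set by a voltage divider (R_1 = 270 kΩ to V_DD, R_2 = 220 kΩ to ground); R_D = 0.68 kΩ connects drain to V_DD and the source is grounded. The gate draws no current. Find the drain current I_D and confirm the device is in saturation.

V_G = V_DD·R_2/(R_1+R_2) = 14×220/490 = 6.29 V. With the source grounded, V_GS = V_G = 6.29 V.
Assume saturation: I_D = (k_n/2)(V_GS − V_t)² = (0.91/2)×(6.29 − 2.3)² = 0.455×3.99² = 7.23 mA.
V_DS = V_DD − I_D·R_D = 14 − 7.23×0.68 = 9.08 V.
Saturation requires V_DS ≥ V_GS − V_t = 3.99 V; 9.08 ≥ 3.99 ✓.

I_D ≈ 7.2 mA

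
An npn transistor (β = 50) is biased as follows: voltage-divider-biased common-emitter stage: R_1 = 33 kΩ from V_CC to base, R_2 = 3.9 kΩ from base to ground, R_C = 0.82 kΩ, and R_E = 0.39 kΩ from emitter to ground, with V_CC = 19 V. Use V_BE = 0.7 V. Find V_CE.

V_CE ≈ 16 V

Thevenize the base divider: V_Th = V_CC·R_2/(R_1+R_2) = 19×3.9/36.9 = 2.01 V, R_Th = R_1‖R_2 = 3.49 kΩ.
Base-emitter loop: V_Th = I_B·R_Th + V_BE + (β+1)I_B·R_E, so I_B = (2.01 − 0.7) / (3.49 + 51×0.39) = 0.056 mA.
I_C = β·I_B = 50×0.056 = 2.8 mA, and I_E = (β+1)I_B = 2.85 mA.
V_CE = V_CC − I_C·R_C − I_E·R_E = 19 − 2.8×0.82 − 2.85×0.39 = 15.6 V.
V_CE = 15.6 V > 0.2 V confirms active-region operation.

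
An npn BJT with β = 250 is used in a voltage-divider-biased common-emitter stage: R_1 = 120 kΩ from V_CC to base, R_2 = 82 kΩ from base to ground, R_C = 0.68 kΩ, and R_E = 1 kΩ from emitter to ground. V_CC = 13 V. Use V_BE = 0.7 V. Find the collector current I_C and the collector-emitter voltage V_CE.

Thevenize the base divider: V_Th = V_CC·R_2/(R_1+R_2) = 13×82/202 = 5.28 V, R_Th = R_1‖R_2 = 48.7 kΩ.
Base-emitter loop: V_Th = I_B·R_Th + V_BE + (β+1)I_B·R_E, so I_B = (5.28 − 0.7) / (48.7 + 251×1) = 0.0153 mA.
I_C = β·I_B = 250×0.0153 = 3.82 mA, and I_E = (β+1)I_B = 3.83 mA.
V_CE = V_CC − I_C·R_C − I_E·R_E = 13 − 3.82×0.68 − 3.83×1 = 6.57 V.
V_CE = 6.57 V > 0.2 V confirms active-region operation.

I_C ≈ 3.8 mA, V_CE ≈ 6.6 V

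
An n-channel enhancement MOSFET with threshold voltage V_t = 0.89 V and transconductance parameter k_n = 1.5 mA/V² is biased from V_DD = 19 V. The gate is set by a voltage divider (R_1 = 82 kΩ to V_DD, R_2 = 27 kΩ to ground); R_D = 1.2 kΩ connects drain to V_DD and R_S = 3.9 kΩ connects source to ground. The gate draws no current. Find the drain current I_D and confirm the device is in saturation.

I_D ≈ 0.73 mA

V_G = V_DD·R_2/(R_1+R_2) = 19×27/109 = 4.71 V.
Assume saturation: I_D = (k_n/2)(V_GS − V_t)² with V_GS = V_G − I_D·R_S = 4.71 − 3.9·I_D.
Substituting gives 11.4·I_D² − 23.3·I_D + 10.9 = 0, with roots I_D = 0.726 or 1.32 mA.
The root I_D = 1.32 mA gives V_GS = -0.436 V ≤ V_t, so take I_D = 0.726 mA.
Then V_GS = 1.87 V and V_DS = V_DD − I_D(R_D+R_S) = 19 − 0.726×5.1 = 15.3 V.
Saturation requires V_DS ≥ V_GS − V_t = 0.984 V; 15.3 ≥ 0.984 ✓.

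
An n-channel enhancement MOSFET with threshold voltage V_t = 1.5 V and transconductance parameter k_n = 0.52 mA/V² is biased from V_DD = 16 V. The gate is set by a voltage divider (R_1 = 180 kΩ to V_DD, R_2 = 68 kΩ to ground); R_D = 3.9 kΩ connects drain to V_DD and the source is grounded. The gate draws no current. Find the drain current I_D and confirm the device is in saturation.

V_G = V_DD·R_2/(R_1+R_2) = 16×68/248 = 4.39 V. With the source grounded, V_GS = V_G = 4.39 V.
Assume saturation: I_D = (k_n/2)(V_GS − V_t)² = (0.52/2)×(4.39 − 1.5)² = 0.26×2.89² = 2.17 mA.
V_DS = V_DD − I_D·R_D = 16 − 2.17×3.9 = 7.55 V.
Saturation requires V_DS ≥ V_GS − V_t = 2.89 V; 7.55 ≥ 2.89 ✓.

I_D ≈ 2.2 mA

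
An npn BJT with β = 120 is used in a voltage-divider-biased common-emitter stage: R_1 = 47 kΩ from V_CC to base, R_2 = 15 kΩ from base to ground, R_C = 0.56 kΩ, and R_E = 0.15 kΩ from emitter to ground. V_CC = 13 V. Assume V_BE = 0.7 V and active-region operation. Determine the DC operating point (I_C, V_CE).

I_C ≈ 9.9 mA, V_CE ≈ 5.9 V

Thevenize the base divider: V_Th = V_CC·R_2/(R_1+R_2) = 13×15/62 = 3.15 V, R_Th = R_1‖R_2 = 11.4 kΩ.
Base-emitter loop: V_Th = I_B·R_Th + V_BE + (β+1)I_B·R_E, so I_B = (3.15 − 0.7) / (11.4 + 121×0.15) = 0.0828 mA.
I_C = β·I_B = 120×0.0828 = 9.94 mA, and I_E = (β+1)I_B = 10 mA.
V_CE = V_CC − I_C·R_C − I_E·R_E = 13 − 9.94×0.56 − 10×0.15 = 5.93 V.
V_CE = 5.93 V > 0.2 V confirms active-region operation.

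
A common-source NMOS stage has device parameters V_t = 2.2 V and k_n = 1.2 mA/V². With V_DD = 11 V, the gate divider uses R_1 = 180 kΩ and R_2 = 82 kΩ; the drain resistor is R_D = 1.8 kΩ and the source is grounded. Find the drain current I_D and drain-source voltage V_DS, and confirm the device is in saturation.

I_D ≈ 0.93 mA, V_DS ≈ 9.3 V

V_G = V_DD·R_2/(R_1+R_2) = 11×82/262 = 3.44 V. With the source grounded, V_GS = V_G = 3.44 V.
Assume saturation: I_D = (k_n/2)(V_GS − V_t)² = (1.2/2)×(3.44 − 2.2)² = 0.6×1.24² = 0.927 mA.
V_DS = V_DD − I_D·R_D = 11 − 0.927×1.8 = 9.33 V.
Saturation requires V_DS ≥ V_GS − V_t = 1.24 V; 9.33 ≥ 1.24 ✓.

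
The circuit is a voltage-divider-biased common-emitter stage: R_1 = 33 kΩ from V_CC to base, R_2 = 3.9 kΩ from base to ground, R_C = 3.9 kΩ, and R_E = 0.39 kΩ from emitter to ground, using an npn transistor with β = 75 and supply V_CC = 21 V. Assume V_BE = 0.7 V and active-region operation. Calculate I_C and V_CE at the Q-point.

Thevenize the base divider: V_Th = V_CC·R_2/(R_1+R_2) = 21×3.9/36.9 = 2.22 V, R_Th = R_1‖R_2 = 3.49 kΩ.
Base-emitter loop: V_Th = I_B·R_Th + V_BE + (β+1)I_B·R_E, so I_B = (2.22 − 0.7) / (3.49 + 76×0.39) = 0.0459 mA.
I_C = β·I_B = 75×0.0459 = 3.44 mA, and I_E = (β+1)I_B = 3.49 mA.
V_CE = V_CC − I_C·R_C − I_E·R_E = 21 − 3.44×3.9 − 3.49×0.39 = 6.22 V.
V_CE = 6.22 V > 0.2 V confirms active-region operation.

I_C ≈ 3.4 mA, V_CE ≈ 6.2 V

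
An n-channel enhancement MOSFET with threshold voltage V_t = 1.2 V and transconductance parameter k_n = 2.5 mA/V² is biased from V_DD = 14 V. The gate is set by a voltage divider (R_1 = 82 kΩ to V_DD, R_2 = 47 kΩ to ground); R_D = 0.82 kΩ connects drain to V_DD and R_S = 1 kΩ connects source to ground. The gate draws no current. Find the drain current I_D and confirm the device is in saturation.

I_D ≈ 2.5 mA

V_G = V_DD·R_2/(R_1+R_2) = 14×47/129 = 5.1 V.
Assume saturation: I_D = (k_n/2)(V_GS − V_t)² with V_GS = V_G − I_D·R_S = 5.1 − 1·I_D.
Substituting gives 1.25·I_D² − 10.8·I_D + 19 = 0, with roots I_D = 2.49 or 6.11 mA.
The root I_D = 6.11 mA gives V_GS = -1.01 V ≤ V_t, so take I_D = 2.49 mA.
Then V_GS = 2.61 V and V_DS = V_DD − I_D(R_D+R_S) = 14 − 2.49×1.82 = 9.47 V.
Saturation requires V_DS ≥ V_GS − V_t = 1.41 V; 9.47 ≥ 1.41 ✓.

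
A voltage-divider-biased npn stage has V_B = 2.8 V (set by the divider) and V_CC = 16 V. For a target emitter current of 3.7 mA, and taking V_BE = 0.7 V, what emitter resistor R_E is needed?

R_E ≈ 0.57 kΩ

V_E = V_B − V_BE = 2.8 − 0.7 = 2.1 V.
R_E = V_E / I_E = 2.1 / 3.7 = 0.568 kΩ.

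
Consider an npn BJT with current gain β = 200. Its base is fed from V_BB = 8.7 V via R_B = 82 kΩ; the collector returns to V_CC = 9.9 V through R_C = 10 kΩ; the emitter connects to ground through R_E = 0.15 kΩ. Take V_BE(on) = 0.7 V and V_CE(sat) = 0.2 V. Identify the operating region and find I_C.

saturation; I_C ≈ 0.95 mA

Assume active: I_B = (8.7 − 0.7)/(82 + 201×0.15) = 0.0713 mA, I_C = β·I_B = 14.3 mA.
Then V_CE = 9.9 − 14.3×10 − 14.3×0.15 = -135 V < 0.2 V — the active assumption fails.
Re-solve with V_CE = 0.2 V. KCL at the emitter: V_E/R_E = (V_BB−0.7−V_E)/R_B + (V_CC−0.2−V_E)/R_C, giving V_E = 0.157 V.
I_C = (V_CC − 0.2 − V_E)/R_C = (9.7 − 0.157)/10 = 0.954 mA.
Check: I_B = (8 − 0.157)/82 = 0.0956 mA, and β·I_B = 19.1 mA > I_C, confirming saturation.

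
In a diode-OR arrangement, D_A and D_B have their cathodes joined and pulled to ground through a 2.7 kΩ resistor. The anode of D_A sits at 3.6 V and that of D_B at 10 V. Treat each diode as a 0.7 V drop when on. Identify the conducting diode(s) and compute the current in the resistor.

Only D_B conducts; I_R ≈ 3.4 mA

Assume both conduct. Then node N would need to be at both 3.6−0.7 = 2.9 V and 10−0.7 = 9.3 V, which is impossible.
Assume only D_B conducts: V_N = 10 − 0.7 = 9.3 V, so I_R = 9.3/2.7 = 3.44 mA.
Check D_A: its anode-to-cathode voltage is 3.6 − 9.3 = -5.7 V < 0.7 V, so it is off. The assumption is consistent.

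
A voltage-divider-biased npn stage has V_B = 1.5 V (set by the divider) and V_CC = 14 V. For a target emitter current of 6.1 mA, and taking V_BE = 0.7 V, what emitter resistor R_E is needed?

V_E = V_B − V_BE = 1.5 − 0.7 = 0.8 V.
R_E = V_E / I_E = 0.8 / 6.1 = 0.131 kΩ.

R_E ≈ 0.13 kΩ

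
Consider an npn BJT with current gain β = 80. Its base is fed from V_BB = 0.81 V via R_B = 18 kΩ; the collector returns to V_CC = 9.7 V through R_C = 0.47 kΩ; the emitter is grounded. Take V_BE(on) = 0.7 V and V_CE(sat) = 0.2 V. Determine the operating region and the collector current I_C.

active; I_C ≈ 0.49 mA

Assume active. Base-emitter loop: I_B = (V_BB − V_BE)/R_B = (0.81 − 0.7)/18 = 0.00611 mA.
I_C = β·I_B = 80×0.00611 = 0.489 mA.
V_CE = V_CC − I_C·R_C = 9.7 − 0.489×0.47 = 9.47 V > V_CE(sat), so the active-region assumption holds.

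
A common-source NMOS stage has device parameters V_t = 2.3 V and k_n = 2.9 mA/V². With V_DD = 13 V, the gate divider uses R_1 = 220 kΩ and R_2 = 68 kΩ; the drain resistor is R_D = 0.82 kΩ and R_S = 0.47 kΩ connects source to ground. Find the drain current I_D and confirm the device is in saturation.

I_D ≈ 0.45 mA

V_G = V_DD·R_2/(R_1+R_2) = 13×68/288 = 3.07 V.
Assume saturation: I_D = (k_n/2)(V_GS − V_t)² with V_GS = V_G − I_D·R_S = 3.07 − 0.47·I_D.
Substituting gives 0.32·I_D² − 2.05·I_D + 0.858 = 0, with roots I_D = 0.451 or 5.95 mA.
The root I_D = 5.95 mA gives V_GS = 0.275 V ≤ V_t, so take I_D = 0.451 mA.
Then V_GS = 2.86 V and V_DS = V_DD − I_D(R_D+R_S) = 13 − 0.451×1.29 = 12.4 V.
Saturation requires V_DS ≥ V_GS − V_t = 0.558 V; 12.4 ≥ 0.558 ✓.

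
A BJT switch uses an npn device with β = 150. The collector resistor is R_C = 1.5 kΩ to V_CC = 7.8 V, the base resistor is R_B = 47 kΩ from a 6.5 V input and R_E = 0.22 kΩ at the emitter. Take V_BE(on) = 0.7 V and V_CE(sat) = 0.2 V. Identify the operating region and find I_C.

saturation; I_C ≈ 4.4 mA

Assume active: I_B = (6.5 − 0.7)/(47 + 151×0.22) = 0.0723 mA, I_C = β·I_B = 10.8 mA.
Then V_CE = 7.8 − 10.8×1.5 − 10.9×0.22 = -10.9 V < 0.2 V — the active assumption fails.
Re-solve with V_CE = 0.2 V. KCL at the emitter: V_E/R_E = (V_BB−0.7−V_E)/R_B + (V_CC−0.2−V_E)/R_C, giving V_E = 0.992 V.
I_C = (V_CC − 0.2 − V_E)/R_C = (7.6 − 0.992)/1.5 = 4.41 mA.
Check: I_B = (5.8 − 0.992)/47 = 0.102 mA, and β·I_B = 15.3 mA > I_C, confirming saturation.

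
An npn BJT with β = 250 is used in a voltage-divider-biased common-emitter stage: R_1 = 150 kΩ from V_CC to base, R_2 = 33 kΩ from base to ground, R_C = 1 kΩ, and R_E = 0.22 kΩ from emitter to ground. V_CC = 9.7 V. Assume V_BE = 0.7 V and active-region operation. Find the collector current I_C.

Thevenize the base divider: V_Th = V_CC·R_2/(R_1+R_2) = 9.7×33/183 = 1.75 V, R_Th = R_1‖R_2 = 27 kΩ.
Base-emitter loop: V_Th = I_B·R_Th + V_BE + (β+1)I_B·R_E, so I_B = (1.75 − 0.7) / (27 + 251×0.22) = 0.0128 mA.
I_C = β·I_B = 250×0.0128 = 3.19 mA, and I_E = (β+1)I_B = 3.2 mA.
V_CE = V_CC − I_C·R_C − I_E·R_E = 9.7 − 3.19×1 − 3.2×0.22 = 5.81 V.
V_CE = 5.81 V > 0.2 V confirms active-region operation.

I_C ≈ 3.2 mA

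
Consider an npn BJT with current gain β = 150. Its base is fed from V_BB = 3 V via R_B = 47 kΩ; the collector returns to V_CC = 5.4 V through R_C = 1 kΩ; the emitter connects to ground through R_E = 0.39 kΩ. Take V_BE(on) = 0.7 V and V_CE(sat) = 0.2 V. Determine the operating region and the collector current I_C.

Assume active. Base-emitter loop: I_B = (V_BB − V_BE)/(R_B + (β+1)R_E) = (3 − 0.7)/(47 + 151×0.39) = 0.0217 mA.
I_C = β·I_B = 150×0.0217 = 3.26 mA.
V_CE = V_CC − I_C·R_C − I_E·R_E = 5.4 − 3.26×1 − 3.28×0.39 = 0.863 V > V_CE(sat), so the active-region assumption holds.

active; I_C ≈ 3.3 mA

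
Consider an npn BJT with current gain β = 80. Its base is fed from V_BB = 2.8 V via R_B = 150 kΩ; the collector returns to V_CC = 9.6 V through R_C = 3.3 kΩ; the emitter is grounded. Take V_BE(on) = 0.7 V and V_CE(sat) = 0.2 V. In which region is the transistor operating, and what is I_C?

active; I_C ≈ 1.1 mA

Assume active. Base-emitter loop: I_B = (V_BB − V_BE)/R_B = (2.8 − 0.7)/150 = 0.014 mA.
I_C = β·I_B = 80×0.014 = 1.12 mA.
V_CE = V_CC − I_C·R_C = 9.6 − 1.12×3.3 = 5.9 V > V_CE(sat), so the active-region assumption holds.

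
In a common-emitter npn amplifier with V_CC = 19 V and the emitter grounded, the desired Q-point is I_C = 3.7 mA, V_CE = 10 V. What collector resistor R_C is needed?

R_C ≈ 2.4 kΩ

Collector loop: V_CC = I_C·R_C + V_CE.
R_C = (V_CC − V_CE)/I_C = (19 − 10)/3.7 = 2.43 kΩ.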